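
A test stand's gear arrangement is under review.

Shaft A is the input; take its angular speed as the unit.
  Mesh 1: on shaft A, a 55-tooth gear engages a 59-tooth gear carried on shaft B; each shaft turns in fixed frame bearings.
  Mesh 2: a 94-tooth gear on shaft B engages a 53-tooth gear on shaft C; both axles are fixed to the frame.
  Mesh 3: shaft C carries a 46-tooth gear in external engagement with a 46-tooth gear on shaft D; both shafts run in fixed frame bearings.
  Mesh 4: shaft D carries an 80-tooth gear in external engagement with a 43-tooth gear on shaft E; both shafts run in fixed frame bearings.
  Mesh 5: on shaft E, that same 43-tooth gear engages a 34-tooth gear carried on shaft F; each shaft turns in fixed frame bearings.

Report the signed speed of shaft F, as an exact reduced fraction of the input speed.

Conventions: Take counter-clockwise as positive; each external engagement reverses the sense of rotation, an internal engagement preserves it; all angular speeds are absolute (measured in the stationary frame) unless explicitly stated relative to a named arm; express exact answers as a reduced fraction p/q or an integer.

5-mesh fixed-axis compound train (all bearings frame-fixed)
mesh 1 [55T→59T]: |ω|/ω_in = 1×55/59 = 55/59, sense flips to −
mesh 2 [94T→53T]: |ω|/ω_in = (55/59)×94/53 = 5170/3127, sense flips to +
mesh 3 [46T→46T]: |ω|/ω_in = (5170/3127)×46/46 = 5170/3127, sense flips to −
mesh 4 [80T→43T]: |ω|/ω_in = (5170/3127)×80/43 = 413600/134461, sense flips to +
mesh 5 [43T→34T]: |ω|/ω_in = (413600/134461)×43/34 = 206800/53159, sense flips to −
signed output speed (× input speed) = -206800/53159

-206800/53159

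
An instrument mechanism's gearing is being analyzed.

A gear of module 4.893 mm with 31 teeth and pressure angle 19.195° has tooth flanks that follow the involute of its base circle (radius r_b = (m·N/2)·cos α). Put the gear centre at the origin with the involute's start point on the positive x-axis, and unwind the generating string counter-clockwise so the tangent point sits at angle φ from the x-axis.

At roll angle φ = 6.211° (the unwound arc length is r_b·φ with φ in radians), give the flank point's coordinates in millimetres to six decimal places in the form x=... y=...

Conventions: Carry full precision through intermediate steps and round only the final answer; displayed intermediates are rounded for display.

topology: single-mesh involute geometry — m = 4.893, N = 31
pitch radius r_p = m·N/2 = 4.893·31/2 = 75.841500
base radius r_b = r_p·cos α = 75.841500·cos 19.195° = 71.625097
roll angle φ = 6.211° = 0.10840240 rad
x = r_b·(cos φ + φ·sin φ) = 72.044697
y = r_b·(sin φ − φ·cos φ) = 0.030377

x=72.044697 y=0.030377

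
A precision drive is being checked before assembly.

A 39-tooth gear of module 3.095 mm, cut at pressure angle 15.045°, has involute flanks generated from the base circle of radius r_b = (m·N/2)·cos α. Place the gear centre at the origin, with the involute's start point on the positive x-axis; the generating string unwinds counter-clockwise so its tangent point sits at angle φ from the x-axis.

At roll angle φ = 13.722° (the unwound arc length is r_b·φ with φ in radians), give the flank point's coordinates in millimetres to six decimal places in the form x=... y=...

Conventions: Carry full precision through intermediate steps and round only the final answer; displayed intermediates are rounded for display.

x=59.931363 y=0.265349

class = single-mesh tooth geometry [base-circle involute, m = 3.095, 39T]
pitch radius r_p = m·N/2 = 3.095·39/2 = 60.352500
base radius r_b = r_p·cos α = 60.352500·cos 15.045° = 58.283752
roll angle φ = 13.722° = 0.23949408 rad
x = r_b·(cos φ + φ·sin φ) = 59.931363
y = r_b·(sin φ − φ·cos φ) = 0.265349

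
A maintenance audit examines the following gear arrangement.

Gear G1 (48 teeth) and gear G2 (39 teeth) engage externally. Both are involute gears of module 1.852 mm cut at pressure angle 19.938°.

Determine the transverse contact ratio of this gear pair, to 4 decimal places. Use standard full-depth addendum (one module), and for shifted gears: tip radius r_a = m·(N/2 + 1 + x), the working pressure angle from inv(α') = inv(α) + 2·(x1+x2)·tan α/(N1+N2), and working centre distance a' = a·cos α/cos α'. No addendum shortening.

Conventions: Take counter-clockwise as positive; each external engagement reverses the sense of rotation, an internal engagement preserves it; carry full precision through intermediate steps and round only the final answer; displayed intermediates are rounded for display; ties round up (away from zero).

class = single-mesh tooth geometry [involute pair 48T × 39T, m = 1.852]
base radii: r_b1 = 41.783883, r_b2 = 33.949405
tip radii: r_a1 = 46.300000, r_a2 = 37.966000
no profile shift: α' = α, a' = a
action lengths: √(r_a1²−r_b1²) = 19.944851, √(r_a2²−r_b2²) = 16.995736
base pitch p_b = π·m·cos α = 5.469498
CR = (19.944851 + 16.995736 − 80.562000·sin 19.93800°)/5.469498 = 1.731182
contact ratio ≈ 1.7312

1.7312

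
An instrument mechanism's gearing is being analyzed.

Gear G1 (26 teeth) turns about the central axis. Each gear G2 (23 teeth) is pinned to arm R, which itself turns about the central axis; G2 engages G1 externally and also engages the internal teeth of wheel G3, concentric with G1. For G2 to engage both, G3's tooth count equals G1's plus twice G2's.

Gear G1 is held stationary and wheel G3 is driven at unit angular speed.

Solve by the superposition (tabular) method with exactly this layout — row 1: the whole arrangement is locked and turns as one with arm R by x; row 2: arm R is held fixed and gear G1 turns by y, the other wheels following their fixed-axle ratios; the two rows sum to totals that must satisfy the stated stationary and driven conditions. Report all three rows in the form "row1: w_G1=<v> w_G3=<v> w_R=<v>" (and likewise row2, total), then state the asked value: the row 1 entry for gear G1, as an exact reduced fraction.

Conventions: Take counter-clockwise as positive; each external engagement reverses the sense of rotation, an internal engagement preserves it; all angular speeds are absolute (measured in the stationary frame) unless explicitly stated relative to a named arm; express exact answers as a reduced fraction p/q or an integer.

row1: w_G1=36/49 w_G3=36/49 w_R=36/49
row2: w_G1=-36/49 w_G3=13/49 w_R=0
total: w_G1=0 w_G3=1 w_R=36/49
asked value: 36/49

planetary set (26T centre, 23T on arm, 72T internal) — Willis relation
row 1 (train locked, turned with arm): all members turn x
superposition row 2 [arm held]: sun y, ring −(26/72)·y, arm 0
boundary: total ω_sun = x + y = 0 and total ω_ring = x − (26/72)·y = 1  ⇒  y = -36/49, x = 36/49
row 2 ring = −(26/72)·(-36/49) = 13/49
totals (row 1 + row 2): sun 36/49 + (-36/49) = 0, ring 36/49 + 13/49 = 1, arm 36/49 + 0 = 36/49
asked cell (row1, sun) = 36/49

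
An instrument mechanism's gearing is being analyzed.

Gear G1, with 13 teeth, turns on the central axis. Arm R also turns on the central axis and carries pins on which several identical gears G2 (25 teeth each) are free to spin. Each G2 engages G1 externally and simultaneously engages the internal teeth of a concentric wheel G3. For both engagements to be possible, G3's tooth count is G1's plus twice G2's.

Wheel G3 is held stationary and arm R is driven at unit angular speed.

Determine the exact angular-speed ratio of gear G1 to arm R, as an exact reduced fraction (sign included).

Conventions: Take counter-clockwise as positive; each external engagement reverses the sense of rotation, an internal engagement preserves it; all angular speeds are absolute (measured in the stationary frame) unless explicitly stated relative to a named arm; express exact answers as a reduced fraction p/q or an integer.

76/13

topology: planetary set — G1 13T / G2 25T / G3 63T, arm = carrier (Willis)
ring teeth: 13 + 2·25 = 63
13(ω_sun−ω_arm) = −63(ω_ring−ω_arm),  ω_ring = 0, ω_arm = 1
ω_sun = 1 − (63/13)(0−1) = 76/13
ω_out/ω_in = 76/13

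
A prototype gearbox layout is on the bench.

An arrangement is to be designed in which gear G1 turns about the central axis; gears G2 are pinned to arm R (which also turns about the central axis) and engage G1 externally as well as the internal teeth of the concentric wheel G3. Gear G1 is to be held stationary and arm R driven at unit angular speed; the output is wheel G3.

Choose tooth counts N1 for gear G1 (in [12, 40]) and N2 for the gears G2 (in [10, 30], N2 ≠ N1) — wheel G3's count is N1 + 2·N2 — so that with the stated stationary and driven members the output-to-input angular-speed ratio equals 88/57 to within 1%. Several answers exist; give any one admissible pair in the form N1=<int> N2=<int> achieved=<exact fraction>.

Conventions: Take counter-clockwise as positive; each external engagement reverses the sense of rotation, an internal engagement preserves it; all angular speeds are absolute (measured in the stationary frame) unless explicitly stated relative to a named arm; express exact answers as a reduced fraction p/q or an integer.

design class (target 88/57): planetary set
Willis with ω_sun = 0: ω_ring/ω_arm = (N1+N3)/N3; set equal to 88/57  ⇒  N3/N1 = 1/(88/57 − 1) = 57/31
N3 = N1 + 2·N2  ⇒  N2/N1 = (N3/N1 − 1)/2 = (57/31 − 1)/2 = 13/31
smallest multiple with N1 ≥ 12 and N2 ≥ 10: k = 1  ⇒  N1 = 1·31 = 31, N2 = 1·13 = 13 (N1 ≤ 40, N2 ≤ 30, N2 ≠ N1 ✓), N3 = 31 + 2·13 = 57
check: (N1+N3)/N3 with N1 = 31, N3 = 57 gives 88/57; |achieved − target| = 0 ≤ 22/1425 ✓

N1=31 N2=13 achieved=88/57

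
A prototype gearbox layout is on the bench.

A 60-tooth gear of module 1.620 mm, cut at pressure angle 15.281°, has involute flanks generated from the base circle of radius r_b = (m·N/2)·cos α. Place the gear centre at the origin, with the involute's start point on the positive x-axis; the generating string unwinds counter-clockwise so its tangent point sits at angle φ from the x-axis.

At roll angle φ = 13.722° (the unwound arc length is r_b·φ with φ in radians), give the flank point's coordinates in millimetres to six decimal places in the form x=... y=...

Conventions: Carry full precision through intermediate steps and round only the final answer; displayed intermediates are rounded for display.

x=48.207030 y=0.213439

single-mesh involute tooth geometry (60T wheel at module 1.620)
pitch radius r_p = m·N/2 = 1.620·60/2 = 48.600000
base radius r_b = r_p·cos α = 48.600000·cos 15.281° = 46.881741
roll angle φ = 13.722° = 0.23949408 rad
x = r_b·(cos φ + φ·sin φ) = 48.207030
y = r_b·(sin φ − φ·cos φ) = 0.213439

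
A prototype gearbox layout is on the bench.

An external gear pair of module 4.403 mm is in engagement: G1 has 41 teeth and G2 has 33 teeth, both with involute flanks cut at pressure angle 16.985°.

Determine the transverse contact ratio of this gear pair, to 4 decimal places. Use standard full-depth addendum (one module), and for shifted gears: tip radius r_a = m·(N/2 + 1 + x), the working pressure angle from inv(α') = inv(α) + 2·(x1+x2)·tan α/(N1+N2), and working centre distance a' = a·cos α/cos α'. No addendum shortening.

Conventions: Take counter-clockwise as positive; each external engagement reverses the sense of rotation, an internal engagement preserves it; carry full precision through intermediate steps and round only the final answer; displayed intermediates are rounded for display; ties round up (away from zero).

1.8574

single-mesh involute tooth geometry (41T engaging 33T at module 4.403)
base radii: r_b1 = 86.324408, r_b2 = 69.480621
tip radii: r_a1 = 94.664500, r_a2 = 77.052500
no profile shift: α' = α, a' = a
action lengths: √(r_a1²−r_b1²) = 38.851824, √(r_a2²−r_b2²) = 33.309625
base pitch p_b = π·m·cos α = 13.229079
CR = (38.851824 + 33.309625 − 162.911000·sin 16.98500°)/13.229079 = 1.857398
contact ratio ≈ 1.8574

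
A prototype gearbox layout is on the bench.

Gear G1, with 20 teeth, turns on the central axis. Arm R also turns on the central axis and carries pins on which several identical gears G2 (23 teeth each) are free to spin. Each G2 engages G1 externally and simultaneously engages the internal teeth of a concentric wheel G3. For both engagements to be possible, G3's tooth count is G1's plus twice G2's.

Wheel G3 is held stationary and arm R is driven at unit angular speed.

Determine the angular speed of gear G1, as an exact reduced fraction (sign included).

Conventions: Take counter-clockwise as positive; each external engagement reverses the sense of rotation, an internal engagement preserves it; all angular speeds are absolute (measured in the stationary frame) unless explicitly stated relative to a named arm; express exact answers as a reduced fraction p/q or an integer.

43/10

topology: planetary set — G1 20T / G2 23T / G3 66T, arm = carrier (Willis)
ring teeth: 20 + 2·23 = 66
20(ω_sun−ω_arm) = −66(ω_ring−ω_arm),  ω_ring = 0, ω_arm = 1
ω_sun = 1 − (66/20)(0−1) = 43/10
exact speed ratio = 43/10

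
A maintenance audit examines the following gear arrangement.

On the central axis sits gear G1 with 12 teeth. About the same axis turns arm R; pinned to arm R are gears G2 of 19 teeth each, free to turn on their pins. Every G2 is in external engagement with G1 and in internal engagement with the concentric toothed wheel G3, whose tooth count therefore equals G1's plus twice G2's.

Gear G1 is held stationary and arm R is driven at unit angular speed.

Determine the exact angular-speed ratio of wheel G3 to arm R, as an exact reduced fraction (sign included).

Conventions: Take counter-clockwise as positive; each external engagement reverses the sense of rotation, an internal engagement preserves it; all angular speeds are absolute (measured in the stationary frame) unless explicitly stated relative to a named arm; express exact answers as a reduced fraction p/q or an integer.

planetary set (12T centre, 19T on arm, 50T internal) — Willis relation
ring teeth: 12 + 2·19 = 50
12(ω_sun−ω_arm) = −50(ω_ring−ω_arm),  ω_sun = 0, ω_arm = 1
ω_ring = 1 − (12/50)(0−1) = 31/25
ω_out/ω_in = 31/25

31/25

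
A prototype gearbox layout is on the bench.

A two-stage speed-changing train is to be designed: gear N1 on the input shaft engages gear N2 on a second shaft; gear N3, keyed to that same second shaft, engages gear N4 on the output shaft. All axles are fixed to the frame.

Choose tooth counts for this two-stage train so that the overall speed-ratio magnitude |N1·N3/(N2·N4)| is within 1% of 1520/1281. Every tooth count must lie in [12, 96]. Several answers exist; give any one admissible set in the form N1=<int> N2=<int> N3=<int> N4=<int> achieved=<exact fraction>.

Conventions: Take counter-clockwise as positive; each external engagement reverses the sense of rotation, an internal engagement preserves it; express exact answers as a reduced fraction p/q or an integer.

N1=16 N2=21 N3=95 N4=61 achieved=1520/1281

2-stage fixed-axis compound train for ratio 1520/1281
target = 1520/1281 in lowest terms: an exact hit needs N1·N3 = k·1520 and N2·N4 = k·1281 for one integer k, every count in [12, 96]; additionally prefer no 1:1 stage (N1 ≠ N2, N3 ≠ N4)
k = 1: N1·N3 = 1520 = 16·95, N2·N4 = 1281 = 21·61
achieved = 16·95/(21·61) = 1520/1281; |achieved − target| = 0 ≤ 76/6405 ✓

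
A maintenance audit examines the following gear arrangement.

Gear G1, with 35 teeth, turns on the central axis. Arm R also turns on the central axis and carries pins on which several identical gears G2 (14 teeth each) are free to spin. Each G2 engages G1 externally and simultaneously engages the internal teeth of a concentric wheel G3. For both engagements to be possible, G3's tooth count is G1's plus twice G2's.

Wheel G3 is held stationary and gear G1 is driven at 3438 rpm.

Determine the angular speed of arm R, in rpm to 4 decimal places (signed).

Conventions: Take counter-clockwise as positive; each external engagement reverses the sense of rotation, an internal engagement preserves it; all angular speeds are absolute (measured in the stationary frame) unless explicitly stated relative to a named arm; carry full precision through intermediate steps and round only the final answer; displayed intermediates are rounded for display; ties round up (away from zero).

+1227.8571 rpm

topology: planetary set — G1 35T / G2 14T / G3 63T, arm = carrier (Willis)
normalise by the input: solve with ω_sun = 1, then scale by 3438 rpm
ring teeth: 35 + 2·14 = 63
35(ω_sun−ω_arm) = −63(ω_ring−ω_arm),  ω_ring = 0, ω_sun = 1
35(1−ω_arm) = −63(0−ω_arm)  ⇒  98·ω_arm = 35  ⇒  ω_arm = 5/14
scale: ω_arm = 5/14 × 3438 rpm = +1227.8571 rpm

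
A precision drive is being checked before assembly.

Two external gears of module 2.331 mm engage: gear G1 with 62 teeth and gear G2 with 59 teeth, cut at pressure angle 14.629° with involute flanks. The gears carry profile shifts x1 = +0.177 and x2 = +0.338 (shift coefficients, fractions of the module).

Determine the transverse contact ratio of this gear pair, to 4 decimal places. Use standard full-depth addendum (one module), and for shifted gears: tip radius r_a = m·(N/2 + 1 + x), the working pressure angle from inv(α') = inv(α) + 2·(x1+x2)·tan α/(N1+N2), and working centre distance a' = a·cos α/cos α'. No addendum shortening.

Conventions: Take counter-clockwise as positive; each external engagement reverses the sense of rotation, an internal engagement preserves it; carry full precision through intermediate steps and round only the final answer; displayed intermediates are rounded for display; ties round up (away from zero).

2.0434

single-mesh involute tooth geometry (62T engaging 59T at module 2.331)
base radii: r_b1 = 69.918404, r_b2 = 66.535255
tip radii: r_a1 = 75.004587, r_a2 = 71.883378
inv(α') = inv(14.629°) + 2·(+0.177+0.338)·tan α/(62+59) = 0.00791875  ⇒  α' = 16.29125°
a' = a·cos α / cos α' = 141.0255·cos 14.629°/cos 16.29125° = 142.161717
action lengths: √(r_a1²−r_b1²) = 27.149675, √(r_a2²−r_b2²) = 27.208084
base pitch p_b = π·m·cos α = 7.085650
CR = (27.149675 + 27.208084 − 142.161717·sin 16.29125°)/7.085650 = 2.043360
contact ratio ≈ 2.0434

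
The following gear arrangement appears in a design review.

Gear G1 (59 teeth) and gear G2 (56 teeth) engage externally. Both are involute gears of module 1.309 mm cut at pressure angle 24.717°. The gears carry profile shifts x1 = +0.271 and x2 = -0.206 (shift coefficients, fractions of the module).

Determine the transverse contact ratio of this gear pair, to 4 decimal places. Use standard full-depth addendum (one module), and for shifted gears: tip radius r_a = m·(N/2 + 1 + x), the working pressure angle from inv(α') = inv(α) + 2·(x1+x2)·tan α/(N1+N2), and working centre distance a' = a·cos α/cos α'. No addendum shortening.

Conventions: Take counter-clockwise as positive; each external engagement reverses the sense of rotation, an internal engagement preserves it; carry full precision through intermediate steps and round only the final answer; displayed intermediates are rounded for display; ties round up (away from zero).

1.5503

recognized (one external pair, fixed centres): single-mesh tooth geometry, m = 1.309, N1 = 59, N2 = 56
base radii: r_b1 = 35.077708, r_b2 = 33.294096
tip radii: r_a1 = 40.279239, r_a2 = 37.691346
inv(α') = inv(24.717°) + 2·(+0.271-0.206)·tan α/(59+56) = 0.02943545  ⇒  α' = 24.85681°
a' = a·cos α / cos α' = 75.2675·cos 24.717°/cos 24.85681° = 75.352360
action lengths: √(r_a1²−r_b1²) = 19.798270, √(r_a2²−r_b2²) = 17.667505
base pitch p_b = π·m·cos α = 3.735589
CR = (19.798270 + 17.667505 − 75.352360·sin 24.85681°)/3.735589 = 1.550295
contact ratio ≈ 1.5503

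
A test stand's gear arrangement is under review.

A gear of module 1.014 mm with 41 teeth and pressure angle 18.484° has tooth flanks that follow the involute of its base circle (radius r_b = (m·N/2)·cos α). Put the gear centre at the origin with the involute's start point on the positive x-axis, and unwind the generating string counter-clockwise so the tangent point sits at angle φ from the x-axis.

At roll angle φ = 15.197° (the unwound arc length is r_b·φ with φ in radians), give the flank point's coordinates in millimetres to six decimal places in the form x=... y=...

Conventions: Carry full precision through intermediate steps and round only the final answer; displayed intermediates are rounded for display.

x=20.395969 y=0.121763

topology: single-mesh involute geometry — m = 1.014, N = 41
pitch radius r_p = m·N/2 = 1.014·41/2 = 20.787000
base radius r_b = r_p·cos α = 20.787000·cos 18.484° = 19.714645
roll angle φ = 15.197° = 0.26523769 rad
x = r_b·(cos φ + φ·sin φ) = 20.395969
y = r_b·(sin φ − φ·cos φ) = 0.121763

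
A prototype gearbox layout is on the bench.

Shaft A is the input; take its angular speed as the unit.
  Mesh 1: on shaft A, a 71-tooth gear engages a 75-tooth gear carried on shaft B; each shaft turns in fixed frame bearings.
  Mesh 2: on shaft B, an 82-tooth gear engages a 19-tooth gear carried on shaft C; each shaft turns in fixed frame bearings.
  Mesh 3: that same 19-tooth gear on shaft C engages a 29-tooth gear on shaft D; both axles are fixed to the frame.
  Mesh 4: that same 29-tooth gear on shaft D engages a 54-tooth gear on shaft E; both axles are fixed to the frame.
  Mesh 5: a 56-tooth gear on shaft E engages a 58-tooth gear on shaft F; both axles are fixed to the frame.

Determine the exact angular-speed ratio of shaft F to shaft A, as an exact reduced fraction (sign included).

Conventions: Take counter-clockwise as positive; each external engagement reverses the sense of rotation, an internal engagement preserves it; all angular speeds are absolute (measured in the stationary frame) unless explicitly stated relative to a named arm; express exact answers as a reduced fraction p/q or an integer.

-81508/58725

class = fixed-axis compound train [5 meshes; 5 ratios multiply, 5 sense flips]
mesh 1 [71T→75T]: running ratio 71/75, sense −
mesh 2 [82T→19T]: running ratio 5822/1425, sense +
mesh 3 [19T→29T]: running ratio 5822/2175, sense −
mesh 4 [29T→54T]: running ratio 2911/2025, sense +
mesh 5 [56T→58T]: running ratio 81508/58725, sense −
ω_out/ω_in = -81508/58725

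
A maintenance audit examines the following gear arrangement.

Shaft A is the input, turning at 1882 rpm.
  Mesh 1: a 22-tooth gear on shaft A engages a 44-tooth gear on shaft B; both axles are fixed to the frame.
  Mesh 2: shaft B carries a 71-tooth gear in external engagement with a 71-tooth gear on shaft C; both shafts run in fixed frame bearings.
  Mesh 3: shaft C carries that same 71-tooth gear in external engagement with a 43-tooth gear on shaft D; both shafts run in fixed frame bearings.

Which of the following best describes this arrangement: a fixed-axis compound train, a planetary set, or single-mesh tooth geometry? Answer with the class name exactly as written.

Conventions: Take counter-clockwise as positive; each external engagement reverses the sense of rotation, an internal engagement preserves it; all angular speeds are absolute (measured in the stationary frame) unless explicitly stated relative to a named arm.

fixed-axis compound train

topology: fixed-axis compound train — 3 meshes, A→D
classification: fixed-axis compound train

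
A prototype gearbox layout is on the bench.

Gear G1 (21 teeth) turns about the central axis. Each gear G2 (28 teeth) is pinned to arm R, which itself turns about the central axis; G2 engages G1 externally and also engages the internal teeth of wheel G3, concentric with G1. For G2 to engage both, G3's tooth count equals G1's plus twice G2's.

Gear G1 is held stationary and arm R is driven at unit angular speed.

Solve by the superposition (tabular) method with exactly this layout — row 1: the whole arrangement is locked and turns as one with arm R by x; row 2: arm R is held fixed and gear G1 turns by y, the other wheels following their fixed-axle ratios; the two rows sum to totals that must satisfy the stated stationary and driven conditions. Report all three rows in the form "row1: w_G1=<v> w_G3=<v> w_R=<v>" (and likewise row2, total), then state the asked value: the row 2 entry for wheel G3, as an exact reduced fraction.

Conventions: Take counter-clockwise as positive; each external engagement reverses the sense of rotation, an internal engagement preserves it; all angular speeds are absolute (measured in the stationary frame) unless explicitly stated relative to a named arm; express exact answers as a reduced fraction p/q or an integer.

topology: planetary set — G1 21T / G2 28T / G3 77T, arm = carrier (Willis)
superposition row 1 [locked train]: every member turns x
row 2 (arm held, sun turns y): ω_ring = −(21/77)·y, ω_arm = 0
boundary: total ω_sun = x + y = 0 and total ω_arm = x = 1  ⇒  y = -1, x = 1
row 2 ring = −(21/77)·(-1) = 3/11
totals (row 1 + row 2): sun 1 + (-1) = 0, ring 1 + 3/11 = 14/11, arm 1 + 0 = 1
asked cell (row2, ring) = 3/11

row1: w_G1=1 w_G3=1 w_R=1
row2: w_G1=-1 w_G3=3/11 w_R=0
total: w_G1=0 w_G3=14/11 w_R=1
asked value: 3/11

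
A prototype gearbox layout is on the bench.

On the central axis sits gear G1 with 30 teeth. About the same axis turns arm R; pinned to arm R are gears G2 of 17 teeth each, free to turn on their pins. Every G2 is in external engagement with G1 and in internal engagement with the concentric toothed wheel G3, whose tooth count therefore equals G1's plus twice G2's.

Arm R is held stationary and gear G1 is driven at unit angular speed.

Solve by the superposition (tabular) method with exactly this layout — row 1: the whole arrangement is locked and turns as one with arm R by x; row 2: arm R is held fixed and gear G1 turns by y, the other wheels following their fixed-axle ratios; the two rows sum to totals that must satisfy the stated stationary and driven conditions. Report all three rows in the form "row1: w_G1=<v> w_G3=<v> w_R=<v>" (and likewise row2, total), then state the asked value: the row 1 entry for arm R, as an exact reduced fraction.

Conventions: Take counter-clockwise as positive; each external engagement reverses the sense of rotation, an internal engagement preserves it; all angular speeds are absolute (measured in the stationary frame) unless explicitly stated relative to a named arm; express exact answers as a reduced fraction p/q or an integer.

row1: w_G1=0 w_G3=0 w_R=0
row2: w_G1=1 w_G3=-15/32 w_R=0
total: w_G1=1 w_G3=-15/32 w_R=0
asked value: 0

class = planetary set [G3 = 30+2·17 = 64; Willis about the carrier]
row 1 — lock + rotate with arm: ω_sun = ω_ring = ω_arm = x
row 2: sun turns y, ring = −(30/64)·y, arm 0
boundary: total ω_arm = x = 0 and total ω_sun = x + y = 1  ⇒  y = 1, x = 0
row 2 ring = −(30/64)·1 = -15/32
totals (row 1 + row 2): sun 0 + 1 = 1, ring 0 + (-15/32) = -15/32, arm 0 + 0 = 0
asked cell (row1, arm) = 0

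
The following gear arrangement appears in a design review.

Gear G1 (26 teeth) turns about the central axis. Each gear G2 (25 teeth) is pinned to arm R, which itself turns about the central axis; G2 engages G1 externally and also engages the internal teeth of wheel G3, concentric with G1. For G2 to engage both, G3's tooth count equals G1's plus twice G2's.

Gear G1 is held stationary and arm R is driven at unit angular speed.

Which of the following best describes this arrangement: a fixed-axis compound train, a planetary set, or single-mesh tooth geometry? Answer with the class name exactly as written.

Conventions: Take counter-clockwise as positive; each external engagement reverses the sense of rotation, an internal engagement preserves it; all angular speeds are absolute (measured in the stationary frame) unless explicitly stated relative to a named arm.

planetary set

class = planetary set [G3 = 26+2·25 = 76; Willis about the carrier]
classification: planetary set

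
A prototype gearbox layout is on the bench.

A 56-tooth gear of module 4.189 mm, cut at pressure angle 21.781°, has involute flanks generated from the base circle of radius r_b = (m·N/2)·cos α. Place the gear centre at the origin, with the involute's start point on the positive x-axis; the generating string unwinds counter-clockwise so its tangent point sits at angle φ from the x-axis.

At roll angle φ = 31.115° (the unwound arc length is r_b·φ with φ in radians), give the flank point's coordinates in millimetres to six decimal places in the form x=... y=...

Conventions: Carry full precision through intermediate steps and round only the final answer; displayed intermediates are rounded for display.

x=123.814267 y=5.644938

single-mesh involute tooth geometry (56T wheel at module 4.189)
pitch radius r_p = m·N/2 = 4.189·56/2 = 117.292000
base radius r_b = r_p·cos α = 117.292000·cos 21.781° = 108.918398
roll angle φ = 31.115° = 0.54305920 rad
x = r_b·(cos φ + φ·sin φ) = 123.814267
y = r_b·(sin φ − φ·cos φ) = 5.644938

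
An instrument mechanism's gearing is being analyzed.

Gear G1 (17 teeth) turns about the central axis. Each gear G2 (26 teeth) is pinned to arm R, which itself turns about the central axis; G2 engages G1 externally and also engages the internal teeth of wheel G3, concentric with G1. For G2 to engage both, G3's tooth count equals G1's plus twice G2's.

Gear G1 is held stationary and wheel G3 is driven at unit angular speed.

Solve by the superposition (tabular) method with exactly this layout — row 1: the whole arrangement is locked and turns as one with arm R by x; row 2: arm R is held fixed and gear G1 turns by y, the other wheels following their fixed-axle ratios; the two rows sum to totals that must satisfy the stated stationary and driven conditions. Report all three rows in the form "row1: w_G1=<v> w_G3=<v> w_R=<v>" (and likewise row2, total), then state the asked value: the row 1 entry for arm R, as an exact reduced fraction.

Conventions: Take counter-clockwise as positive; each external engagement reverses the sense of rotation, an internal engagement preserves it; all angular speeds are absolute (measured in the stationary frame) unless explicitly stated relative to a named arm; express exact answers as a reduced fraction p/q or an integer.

row1: w_G1=69/86 w_G3=69/86 w_R=69/86
row2: w_G1=-69/86 w_G3=17/86 w_R=0
total: w_G1=0 w_G3=1 w_R=69/86
asked value: 69/86

planetary set (17T centre, 26T on arm, 69T internal) — Willis relation
row 1 — lock + rotate with arm: ω_sun = ω_ring = ω_arm = x
superposition row 2 [arm held]: sun y, ring −(17/69)·y, arm 0
boundary: total ω_sun = x + y = 0 and total ω_ring = x − (17/69)·y = 1  ⇒  y = -69/86, x = 69/86
row 2 ring = −(17/69)·(-69/86) = 17/86
totals (row 1 + row 2): sun 69/86 + (-69/86) = 0, ring 69/86 + 17/86 = 1, arm 69/86 + 0 = 69/86
asked cell (row1, arm) = 69/86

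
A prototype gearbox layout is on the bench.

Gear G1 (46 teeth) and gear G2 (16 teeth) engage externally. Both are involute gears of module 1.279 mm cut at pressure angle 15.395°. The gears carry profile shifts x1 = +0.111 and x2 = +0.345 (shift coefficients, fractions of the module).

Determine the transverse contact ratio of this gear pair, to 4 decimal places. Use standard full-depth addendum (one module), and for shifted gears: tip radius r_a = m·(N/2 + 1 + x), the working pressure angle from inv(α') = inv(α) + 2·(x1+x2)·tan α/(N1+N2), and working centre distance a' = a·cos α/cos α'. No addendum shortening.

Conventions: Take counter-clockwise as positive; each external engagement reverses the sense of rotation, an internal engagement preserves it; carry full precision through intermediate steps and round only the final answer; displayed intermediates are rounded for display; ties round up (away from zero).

1.6667

single-mesh involute tooth geometry (46T engaging 16T at module 1.279)
base radii: r_b1 = 28.361476, r_b2 = 9.864861
tip radii: r_a1 = 30.837969, r_a2 = 11.952255
inv(α') = inv(15.395°) + 2·(+0.111+0.345)·tan α/(46+16) = 0.01070891  ⇒  α' = 17.97199°
a' = a·cos α / cos α' = 39.6490·cos 15.395°/cos 17.97199° = 40.187171
action lengths: √(r_a1²−r_b1²) = 12.108138, √(r_a2²−r_b2²) = 6.748401
base pitch p_b = π·m·cos α = 3.873922
CR = (12.108138 + 6.748401 − 40.187171·sin 17.97199°)/3.873922 = 1.666710
contact ratio ≈ 1.6667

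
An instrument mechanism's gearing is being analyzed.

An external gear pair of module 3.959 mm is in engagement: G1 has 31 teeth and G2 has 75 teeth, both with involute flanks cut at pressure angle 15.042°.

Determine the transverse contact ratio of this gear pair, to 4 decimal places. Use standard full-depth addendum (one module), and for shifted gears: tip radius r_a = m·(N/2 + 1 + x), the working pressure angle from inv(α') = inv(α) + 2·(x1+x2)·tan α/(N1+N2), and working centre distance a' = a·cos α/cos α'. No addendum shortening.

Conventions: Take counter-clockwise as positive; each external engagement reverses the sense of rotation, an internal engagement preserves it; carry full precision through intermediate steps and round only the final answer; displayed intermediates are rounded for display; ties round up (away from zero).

recognized (one external pair, fixed centres): single-mesh tooth geometry, m = 3.959, N1 = 31, N2 = 75
base radii: r_b1 = 59.261897, r_b2 = 143.375558
tip radii: r_a1 = 65.323500, r_a2 = 152.421500
no profile shift: α' = α, a' = a
action lengths: √(r_a1²−r_b1²) = 27.480670, √(r_a2²−r_b2²) = 51.727779
base pitch p_b = π·m·cos α = 12.011403
CR = (27.480670 + 51.727779 − 209.827000·sin 15.04200°)/12.011403 = 2.060764
contact ratio ≈ 2.0608

2.0608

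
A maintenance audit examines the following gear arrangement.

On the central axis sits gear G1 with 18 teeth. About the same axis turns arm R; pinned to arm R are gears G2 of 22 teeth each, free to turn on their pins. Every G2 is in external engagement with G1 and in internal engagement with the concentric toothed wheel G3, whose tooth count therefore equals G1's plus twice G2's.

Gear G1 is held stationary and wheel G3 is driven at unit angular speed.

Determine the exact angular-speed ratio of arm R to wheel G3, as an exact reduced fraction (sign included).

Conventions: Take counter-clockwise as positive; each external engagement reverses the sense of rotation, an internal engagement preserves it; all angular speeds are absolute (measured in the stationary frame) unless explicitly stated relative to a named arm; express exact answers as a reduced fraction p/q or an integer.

31/40

recognized (axles ride arm R): planetary set, 18/22/62 teeth
ring teeth: 18 + 2·22 = 62
18(ω_sun−ω_arm) = −62(ω_ring−ω_arm),  ω_sun = 0, ω_ring = 1
18(0−ω_arm) = −62(1−ω_arm)  ⇒  80·ω_arm = 62  ⇒  ω_arm = 31/40
ω_out/ω_in = 31/40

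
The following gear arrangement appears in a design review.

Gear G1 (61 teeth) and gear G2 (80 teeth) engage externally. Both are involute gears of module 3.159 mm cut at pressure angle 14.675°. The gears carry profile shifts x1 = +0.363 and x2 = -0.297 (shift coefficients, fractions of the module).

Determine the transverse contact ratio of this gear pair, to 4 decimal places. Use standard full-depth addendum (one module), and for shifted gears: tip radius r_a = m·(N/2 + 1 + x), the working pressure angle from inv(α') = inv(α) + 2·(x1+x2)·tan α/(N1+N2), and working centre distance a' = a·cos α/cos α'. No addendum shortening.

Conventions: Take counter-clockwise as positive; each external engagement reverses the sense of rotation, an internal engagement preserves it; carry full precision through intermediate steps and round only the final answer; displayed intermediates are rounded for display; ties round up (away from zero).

2.1514

single-mesh involute tooth geometry (61T engaging 80T at module 3.159)
base radii: r_b1 = 93.206424, r_b2 = 122.237933
tip radii: r_a1 = 100.655217, r_a2 = 128.580777
inv(α') = inv(14.675°) + 2·(+0.363-0.297)·tan α/(61+80) = 0.00599687  ⇒  α' = 14.87690°
a' = a·cos α / cos α' = 222.7095·cos 14.675°/cos 14.87690° = 222.916598
action lengths: √(r_a1²−r_b1²) = 38.000465, √(r_a2²−r_b2²) = 39.886139
base pitch p_b = π·m·cos α = 9.600545
CR = (38.000465 + 39.886139 − 222.916598·sin 14.87690°)/9.600545 = 2.151365
contact ratio ≈ 2.1514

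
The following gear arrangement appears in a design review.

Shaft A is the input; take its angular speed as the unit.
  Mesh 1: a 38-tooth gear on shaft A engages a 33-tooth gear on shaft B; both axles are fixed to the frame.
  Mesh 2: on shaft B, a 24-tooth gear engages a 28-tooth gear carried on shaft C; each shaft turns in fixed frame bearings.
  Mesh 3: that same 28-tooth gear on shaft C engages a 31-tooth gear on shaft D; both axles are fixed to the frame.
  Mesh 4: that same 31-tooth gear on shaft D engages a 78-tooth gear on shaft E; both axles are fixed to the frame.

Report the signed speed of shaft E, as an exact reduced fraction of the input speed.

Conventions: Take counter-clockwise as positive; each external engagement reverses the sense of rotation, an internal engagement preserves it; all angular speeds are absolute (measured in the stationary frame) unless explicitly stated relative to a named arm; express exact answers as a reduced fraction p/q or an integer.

4-mesh fixed-axis compound train (all bearings frame-fixed)
mesh 1 [38T→33T]: |ω|/ω_in = 1×38/33 = 38/33, sense flips to −
mesh 2 [24T→28T]: |ω|/ω_in = (38/33)×24/28 = 76/77, sense flips to +
mesh 3 [28T→31T]: |ω|/ω_in = (76/77)×28/31 = 304/341, sense flips to −
mesh 4 [31T→78T]: |ω|/ω_in = (304/341)×31/78 = 152/429, sense flips to +
signed output speed (× input speed) = 152/429

152/429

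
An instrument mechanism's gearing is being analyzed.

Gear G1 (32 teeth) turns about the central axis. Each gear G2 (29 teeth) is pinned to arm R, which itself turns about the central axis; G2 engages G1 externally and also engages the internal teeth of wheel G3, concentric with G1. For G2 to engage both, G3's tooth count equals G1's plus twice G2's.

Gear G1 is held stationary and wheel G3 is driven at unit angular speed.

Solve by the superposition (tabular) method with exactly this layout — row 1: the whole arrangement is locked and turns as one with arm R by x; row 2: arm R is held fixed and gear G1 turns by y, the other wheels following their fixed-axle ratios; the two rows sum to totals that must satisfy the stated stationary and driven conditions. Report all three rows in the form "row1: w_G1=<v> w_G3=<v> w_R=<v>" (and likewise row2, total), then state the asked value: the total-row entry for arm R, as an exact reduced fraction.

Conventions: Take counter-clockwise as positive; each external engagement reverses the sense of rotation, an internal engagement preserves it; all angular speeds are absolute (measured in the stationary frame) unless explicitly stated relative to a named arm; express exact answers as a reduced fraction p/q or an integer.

row1: w_G1=45/61 w_G3=45/61 w_R=45/61
row2: w_G1=-45/61 w_G3=16/61 w_R=0
total: w_G1=0 w_G3=1 w_R=45/61
asked value: 45/61

planetary set (32T centre, 29T on arm, 90T internal) — Willis relation
row 1: whole set turns with the arm by x
superposition row 2 [arm held]: sun y, ring −(32/90)·y, arm 0
boundary: total ω_sun = x + y = 0 and total ω_ring = x − (32/90)·y = 1  ⇒  y = -45/61, x = 45/61
row 2 ring = −(32/90)·(-45/61) = 16/61
totals (row 1 + row 2): sun 45/61 + (-45/61) = 0, ring 45/61 + 16/61 = 1, arm 45/61 + 0 = 45/61
asked cell (total, arm) = 45/61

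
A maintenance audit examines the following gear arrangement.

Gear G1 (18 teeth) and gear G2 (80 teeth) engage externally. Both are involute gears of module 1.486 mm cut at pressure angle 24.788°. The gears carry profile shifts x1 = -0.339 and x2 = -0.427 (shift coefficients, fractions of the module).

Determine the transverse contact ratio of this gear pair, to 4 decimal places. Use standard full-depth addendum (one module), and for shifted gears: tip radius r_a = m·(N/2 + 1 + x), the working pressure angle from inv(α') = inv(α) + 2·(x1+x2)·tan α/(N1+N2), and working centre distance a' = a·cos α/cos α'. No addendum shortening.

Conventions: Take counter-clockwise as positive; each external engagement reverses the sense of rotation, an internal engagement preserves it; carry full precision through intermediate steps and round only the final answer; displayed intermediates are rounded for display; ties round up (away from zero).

1.6440

class = single-mesh tooth geometry [involute pair 18T × 80T, m = 1.486]
base radii: r_b1 = 12.141791, r_b2 = 53.963514
tip radii: r_a1 = 14.356246, r_a2 = 60.291478
inv(α') = inv(24.788°) + 2·(-0.339-0.427)·tan α/(18+80) = 0.02195920  ⇒  α' = 22.64743°
a' = a·cos α / cos α' = 72.8140·cos 24.788°/cos 22.64743° = 71.628449
action lengths: √(r_a1²−r_b1²) = 7.660204, √(r_a2²−r_b2²) = 26.888687
base pitch p_b = π·m·cos α = 4.238284
CR = (7.660204 + 26.888687 − 71.628449·sin 22.64743°)/4.238284 = 1.643985
contact ratio ≈ 1.6440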